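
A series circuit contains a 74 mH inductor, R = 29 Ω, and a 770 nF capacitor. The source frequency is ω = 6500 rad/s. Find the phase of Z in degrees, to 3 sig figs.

84.1°

X_L = ωL = 481 Ω
X_C = 1/(ωC) = 200 Ω
Net reactance X = X_L − X_C = 281 Ω
Z = 29.0 + j281 Ω
|Z| = √(29.0² + 281²) = 283 Ω
∠Z = arctan(281/29.0) = 84.1°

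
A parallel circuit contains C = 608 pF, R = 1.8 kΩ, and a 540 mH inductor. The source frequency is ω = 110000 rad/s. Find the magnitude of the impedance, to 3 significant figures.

1790 Ω

X_L = ωL = 59400 Ω
X_C = 1/(ωC) = 15000 Ω
Parallel: admittances add. Y = 1/R + 1/(jωL) + jωC
Y = (0.000556 + j5e-05) S
|Y| = 0.000558 S → |Z| = 1/|Y| = 1790 Ω, ∠Z = −∠Y = -5.15°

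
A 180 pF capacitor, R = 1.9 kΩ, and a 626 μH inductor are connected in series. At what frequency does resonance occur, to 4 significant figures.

ω₀ = 1/√(LC) = 1/√(0.000626 × 1.8e-10) = 2.979e+06 rad/s
f₀ = ω₀/(2π) = 474.1 kHz

474.1 kHz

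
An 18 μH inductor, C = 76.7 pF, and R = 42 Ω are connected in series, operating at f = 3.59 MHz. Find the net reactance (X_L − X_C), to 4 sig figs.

-172.0 Ω

ω = 2πf = 2.256e+07 rad/s
X_L = ωL = 406.0 Ω
X_C = 1/(ωC) = 578.0 Ω
X = 406.0 − 578.0 = -172.0 Ω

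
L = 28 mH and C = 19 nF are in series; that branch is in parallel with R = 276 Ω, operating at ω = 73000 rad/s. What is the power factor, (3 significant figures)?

0.979

X_L = ωL = 2040 Ω
X_C = 1/(ωC) = 721 Ω
Branch 1: Z₁ = R = 276 Ω
Branch 2 (series LC): Z₂ = j(X_L − X_C) = j1320 Ω
Parallel: Z = Z₁Z₂/(Z₁+Z₂), |Z| = 270 Ω, ∠Z = 11.8°
cos φ = cos(11.8°) = 0.979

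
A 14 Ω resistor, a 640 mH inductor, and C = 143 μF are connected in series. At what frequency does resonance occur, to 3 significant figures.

ω₀ = 1/√(LC) = 1/√(0.64 × 0.000143) = 104.5 rad/s
f₀ = ω₀/(2π) = 16.6 Hz

16.6 Hz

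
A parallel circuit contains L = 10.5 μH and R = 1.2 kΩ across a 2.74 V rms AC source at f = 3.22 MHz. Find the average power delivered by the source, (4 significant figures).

ω = 2πf = 2.023e+07 rad/s
X_L = ωL = 212.4 Ω
Parallel: admittances add. Y = 1/R + 1/(jωL)
Y = (0.0008333 − j0.004707) S
|Y| = 0.004781 S → |Z| = 1/|Y| = 209.2 Ω, ∠Z = −∠Y = 79.96°
I = V/|Z| = 13.10 mA
P = VI cos φ = 2.74 × 0.01310 × cos(79.96°) = 6.256 mW

6.256 mW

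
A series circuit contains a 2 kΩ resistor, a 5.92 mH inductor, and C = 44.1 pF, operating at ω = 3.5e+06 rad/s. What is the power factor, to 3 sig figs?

0.139

X_L = ωL = 20700 Ω
X_C = 1/(ωC) = 6480 Ω
Net reactance X = X_L − X_C = 14200 Ω
Z = 2000 + j14200 Ω
|Z| = √(2000² + 14200²) = 14400 Ω
∠Z = arctan(14200/2000) = 82.0°
cos φ = cos(82.0°) = 0.139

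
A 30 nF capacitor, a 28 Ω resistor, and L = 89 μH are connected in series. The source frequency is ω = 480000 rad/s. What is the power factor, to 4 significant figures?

X_L = ωL = 42.72 Ω
X_C = 1/(ωC) = 69.44 Ω
Net reactance X = X_L − X_C = -26.72 Ω
Z = 28.00 − j26.72 Ω
|Z| = √(28.00² + 26.72²) = 38.71 Ω
∠Z = arctan(-26.72/28.00) = -43.66°
cos φ = cos(-43.66°) = 0.7234

0.7234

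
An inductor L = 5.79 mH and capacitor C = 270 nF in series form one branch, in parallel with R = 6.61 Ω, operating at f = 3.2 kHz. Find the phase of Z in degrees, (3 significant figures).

ω = 2πf = 20110 rad/s
X_L = ωL = 116 Ω
X_C = 1/(ωC) = 184 Ω
Branch 1: Z₁ = R = 6.61 Ω
Branch 2 (series LC): Z₂ = j(X_L − X_C) = −j67.8 Ω
Parallel: Z = Z₁Z₂/(Z₁+Z₂), |Z| = 6.58 Ω, ∠Z = -5.57°

-5.57°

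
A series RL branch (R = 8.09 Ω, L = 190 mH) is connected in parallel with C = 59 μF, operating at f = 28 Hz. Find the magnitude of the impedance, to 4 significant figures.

ω = 2πf = 175.9 rad/s
X_L = ωL = 33.43 Ω
X_C = 1/(ωC) = 96.34 Ω
Branch 1 (R+jX_L): Z₁ = 8.090 + j33.43 Ω, |Z₁| = 34.39 Ω
Branch 2 (−jX_C): Z₂ = −j96.34 Ω
Parallel: Z = Z₁Z₂/(Z₁+Z₂), |Z| = 52.23 Ω, ∠Z = 69.07°

52.23 Ω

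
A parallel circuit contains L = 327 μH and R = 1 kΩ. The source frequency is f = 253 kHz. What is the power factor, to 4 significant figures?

ω = 2πf = 1.59e+06 rad/s
X_L = ωL = 519.8 Ω
Parallel: admittances add. Y = 1/R + 1/(jωL)
Y = (0.001000 − j0.001924) S
|Y| = 0.002168 S → |Z| = 1/|Y| = 461.2 Ω, ∠Z = −∠Y = 62.53°
cos φ = cos(62.53°) = 0.4612

0.4612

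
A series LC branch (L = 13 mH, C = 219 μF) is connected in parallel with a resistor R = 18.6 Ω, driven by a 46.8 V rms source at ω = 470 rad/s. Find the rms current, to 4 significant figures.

X_L = ωL = 6.110 Ω
X_C = 1/(ωC) = 9.715 Ω
Branch 1: Z₁ = R = 18.60 Ω
Branch 2 (series LC): Z₂ = j(X_L − X_C) = −j3.605 Ω
Parallel: Z = Z₁Z₂/(Z₁+Z₂), |Z| = 3.539 Ω, ∠Z = -79.03°
I = V/|Z| = 46.8/3.539 = 13.22 A

13.22 A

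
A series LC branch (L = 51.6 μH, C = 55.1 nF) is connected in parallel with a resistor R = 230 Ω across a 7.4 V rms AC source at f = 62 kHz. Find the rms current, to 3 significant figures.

281 mA

ω = 2πf = 389600 rad/s
X_L = ωL = 20.1 Ω
X_C = 1/(ωC) = 46.6 Ω
Branch 1: Z₁ = R = 230 Ω
Branch 2 (series LC): Z₂ = j(X_L − X_C) = −j26.5 Ω
Parallel: Z = Z₁Z₂/(Z₁+Z₂), |Z| = 26.3 Ω, ∠Z = -83.4°
I = V/|Z| = 7.4/26.3 = 281 mA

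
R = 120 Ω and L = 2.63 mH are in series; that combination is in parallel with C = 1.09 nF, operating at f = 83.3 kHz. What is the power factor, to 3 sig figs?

ω = 2πf = 523400 rad/s
X_L = ωL = 1380 Ω
X_C = 1/(ωC) = 1750 Ω
Branch 1 (R+jX_L): Z₁ = 120 + j1380 Ω, |Z₁| = 1380 Ω
Branch 2 (−jX_C): Z₂ = −j1750 Ω
Parallel: Z = Z₁Z₂/(Z₁+Z₂), |Z| = 6130 Ω, ∠Z = 67.3°
cos φ = cos(67.3°) = 0.385

0.385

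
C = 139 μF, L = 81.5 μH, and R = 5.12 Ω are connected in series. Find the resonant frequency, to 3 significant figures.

ω₀ = 1/√(LC) = 1/√(8.15e-05 × 0.000139) = 9395 rad/s
f₀ = ω₀/(2π) = 1.50 kHz

1.50 kHz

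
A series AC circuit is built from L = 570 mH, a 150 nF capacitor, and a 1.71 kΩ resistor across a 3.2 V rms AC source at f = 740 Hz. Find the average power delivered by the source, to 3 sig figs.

ω = 2πf = 4650 rad/s
X_L = ωL = 2650 Ω
X_C = 1/(ωC) = 1430 Ω
Net reactance X = X_L − X_C = 1220 Ω
Z = 1710 + j1220 Ω
|Z| = √(1710² + 1220²) = 2100 Ω
∠Z = arctan(1220/1710) = 35.4°
I = V/|Z| = 1.52 mA
P = VI cos φ = 3.2 × 0.00152 × cos(35.4°) = 3.98 mW

3.98 mW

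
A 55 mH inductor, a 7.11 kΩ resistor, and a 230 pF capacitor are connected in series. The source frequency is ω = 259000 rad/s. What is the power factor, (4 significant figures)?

X_L = ωL = 14240 Ω
X_C = 1/(ωC) = 16790 Ω
Net reactance X = X_L − X_C = -2542 Ω
Z = 7110 − j2542 Ω
|Z| = √(7110² + 2542²) = 7551 Ω
∠Z = arctan(-2542/7110) = -19.67°
cos φ = cos(-19.67°) = 0.9416

0.9416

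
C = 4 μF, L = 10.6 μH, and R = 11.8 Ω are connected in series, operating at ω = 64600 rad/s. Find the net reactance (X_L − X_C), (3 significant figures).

-3.19 Ω

X_L = ωL = 0.685 Ω
X_C = 1/(ωC) = 3.87 Ω
X = 0.685 − 3.87 = -3.19 Ω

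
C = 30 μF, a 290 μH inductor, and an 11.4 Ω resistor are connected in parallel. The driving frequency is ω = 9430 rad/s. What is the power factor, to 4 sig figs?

X_L = ωL = 2.735 Ω
X_C = 1/(ωC) = 3.535 Ω
Parallel: admittances add. Y = 1/R + 1/(jωL) + jωC
Y = (0.08772 − j0.08277) S
|Y| = 0.1206 S → |Z| = 1/|Y| = 8.291 Ω, ∠Z = −∠Y = 43.34°
cos φ = cos(43.34°) = 0.7273

0.7273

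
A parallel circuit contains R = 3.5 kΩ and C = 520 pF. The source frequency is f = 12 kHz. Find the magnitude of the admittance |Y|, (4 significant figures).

ω = 2πf = 75400 rad/s
X_C = 1/(ωC) = 25510 Ω
Parallel: admittances add. Y = 1/R + jωC
Y = (0.0002857 + j3.921e-05) S
|Y| = 0.0002884 S → |Z| = 1/|Y| = 3468 Ω, ∠Z = −∠Y = -7.814°

288.4 μS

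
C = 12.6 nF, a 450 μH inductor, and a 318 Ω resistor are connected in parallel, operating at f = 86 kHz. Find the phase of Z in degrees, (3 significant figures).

ω = 2πf = 540400 rad/s
X_L = ωL = 243 Ω
X_C = 1/(ωC) = 147 Ω
Parallel: admittances add. Y = 1/R + 1/(jωL) + jωC
Y = (0.00314 + j0.00270) S
|Y| = 0.00414 S → |Z| = 1/|Y| = 241 Ω, ∠Z = −∠Y = -40.6°

-40.6°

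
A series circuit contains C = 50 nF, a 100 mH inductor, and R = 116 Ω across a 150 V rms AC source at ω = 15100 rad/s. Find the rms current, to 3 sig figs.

X_L = ωL = 1510 Ω
X_C = 1/(ωC) = 1320 Ω
Net reactance X = X_L − X_C = 185 Ω
Z = 116 + j185 Ω
|Z| = √(116² + 185²) = 219 Ω
I = V/|Z| = 150/219 = 686 mA

686 mA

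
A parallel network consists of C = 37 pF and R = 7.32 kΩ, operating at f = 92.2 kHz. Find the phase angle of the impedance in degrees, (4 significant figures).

-8.917°

ω = 2πf = 579300 rad/s
X_C = 1/(ωC) = 46650 Ω
Parallel: admittances add. Y = 1/R + jωC
Y = (0.0001366 + j2.143e-05) S
|Y| = 0.0001383 S → |Z| = 1/|Y| = 7232 Ω, ∠Z = −∠Y = -8.917°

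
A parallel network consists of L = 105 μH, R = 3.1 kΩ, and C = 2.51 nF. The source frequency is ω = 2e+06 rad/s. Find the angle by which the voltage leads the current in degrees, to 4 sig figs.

X_L = ωL = 210.0 Ω
X_C = 1/(ωC) = 199.2 Ω
Parallel: admittances add. Y = 1/R + 1/(jωL) + jωC
Y = (0.0003226 + j0.0002581) S
|Y| = 0.0004131 S → |Z| = 1/|Y| = 2421 Ω, ∠Z = −∠Y = -38.66°

-38.66°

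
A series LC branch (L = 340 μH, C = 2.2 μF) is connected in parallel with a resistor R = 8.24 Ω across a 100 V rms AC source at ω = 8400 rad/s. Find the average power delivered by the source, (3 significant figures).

1.21 kW

X_L = ωL = 2.86 Ω
X_C = 1/(ωC) = 54.1 Ω
Branch 1: Z₁ = R = 8.24 Ω
Branch 2 (series LC): Z₂ = j(X_L − X_C) = −j51.3 Ω
Parallel: Z = Z₁Z₂/(Z₁+Z₂), |Z| = 8.14 Ω, ∠Z = -9.13°
I = V/|Z| = 12.3 A
P = VI cos φ = 100 × 12.3 × cos(-9.13°) = 1.21 kW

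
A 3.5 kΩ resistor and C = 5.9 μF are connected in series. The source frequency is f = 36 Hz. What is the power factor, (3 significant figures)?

0.978

ω = 2πf = 226.2 rad/s
X_C = 1/(ωC) = 749 Ω
Z = 3500 − j749 Ω
|Z| = √(3500² + 749²) = 3580 Ω
∠Z = arctan(-749/3500) = -12.1°
cos φ = cos(-12.1°) = 0.978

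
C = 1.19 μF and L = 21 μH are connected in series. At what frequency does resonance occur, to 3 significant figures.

ω₀ = 1/√(LC) = 1/√(2.1e-05 × 1.19e-06) = 200000 rad/s
f₀ = ω₀/(2π) = 31.8 kHz

31.8 kHz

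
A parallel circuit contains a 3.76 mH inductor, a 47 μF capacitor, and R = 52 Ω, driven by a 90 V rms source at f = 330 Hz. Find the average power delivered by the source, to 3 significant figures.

ω = 2πf = 2073 rad/s
X_L = ωL = 7.80 Ω
X_C = 1/(ωC) = 10.3 Ω
Parallel: admittances add. Y = 1/R + 1/(jωL) + jωC
Y = (0.0192 − j0.0308) S
|Y| = 0.0363 S → |Z| = 1/|Y| = 27.5 Ω, ∠Z = −∠Y = 58.0°
I = V/|Z| = 3.27 A
P = VI cos φ = 90 × 3.27 × cos(58.0°) = 156 W

156 W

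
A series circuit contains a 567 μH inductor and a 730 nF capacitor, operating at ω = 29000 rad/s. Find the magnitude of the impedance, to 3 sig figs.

X_L = ωL = 16.4 Ω
X_C = 1/(ωC) = 47.2 Ω
Net reactance X = X_L − X_C = -30.8 Ω
Z = − j30.8 Ω
|Z| = √(0² + 30.8²) = 30.8 Ω

30.8 Ω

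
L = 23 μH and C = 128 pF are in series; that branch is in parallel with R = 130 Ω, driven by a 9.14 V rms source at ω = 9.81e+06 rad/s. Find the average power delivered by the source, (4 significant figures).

X_L = ωL = 225.6 Ω
X_C = 1/(ωC) = 796.4 Ω
Branch 1: Z₁ = R = 130.0 Ω
Branch 2 (series LC): Z₂ = j(X_L − X_C) = −j570.8 Ω
Parallel: Z = Z₁Z₂/(Z₁+Z₂), |Z| = 126.8 Ω, ∠Z = -12.83°
I = V/|Z| = 72.11 mA
P = VI cos φ = 9.14 × 0.07211 × cos(-12.83°) = 642.6 mW

642.6 mW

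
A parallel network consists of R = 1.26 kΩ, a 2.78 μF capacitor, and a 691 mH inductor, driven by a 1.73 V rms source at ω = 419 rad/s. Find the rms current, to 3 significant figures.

4.19 mA

X_L = ωL = 290 Ω
X_C = 1/(ωC) = 859 Ω
Parallel: admittances add. Y = 1/R + 1/(jωL) + jωC
Y = (0.000794 − j0.00229) S
|Y| = 0.00242 S → |Z| = 1/|Y| = 413 Ω, ∠Z = −∠Y = 70.9°
I = V/|Z| = 1.73/413 = 4.19 mA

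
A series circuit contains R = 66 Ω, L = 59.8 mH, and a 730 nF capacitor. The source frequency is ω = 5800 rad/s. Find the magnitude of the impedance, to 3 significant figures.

X_L = ωL = 347 Ω
X_C = 1/(ωC) = 236 Ω
Net reactance X = X_L − X_C = 111 Ω
Z = 66.0 + j111 Ω
|Z| = √(66.0² + 111²) = 129 Ω

129 Ω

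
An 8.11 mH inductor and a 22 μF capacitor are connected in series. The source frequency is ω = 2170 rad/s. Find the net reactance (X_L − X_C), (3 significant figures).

X_L = ωL = 17.6 Ω
X_C = 1/(ωC) = 20.9 Ω
X = 17.6 − 20.9 = -3.35 Ω

-3.35 Ω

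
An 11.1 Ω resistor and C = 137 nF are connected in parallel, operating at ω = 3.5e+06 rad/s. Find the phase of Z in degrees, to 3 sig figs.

X_C = 1/(ωC) = 2.09 Ω
Parallel: admittances add. Y = 1/R + jωC
Y = (0.0901 + j0.479) S
|Y| = 0.488 S → |Z| = 1/|Y| = 2.05 Ω, ∠Z = −∠Y = -79.4°

-79.4°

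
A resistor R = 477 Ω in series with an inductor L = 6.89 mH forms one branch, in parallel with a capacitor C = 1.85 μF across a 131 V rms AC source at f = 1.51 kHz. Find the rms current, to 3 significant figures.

ω = 2πf = 9488 rad/s
X_L = ωL = 65.4 Ω
X_C = 1/(ωC) = 57.0 Ω
Branch 1 (R+jX_L): Z₁ = 477 + j65.4 Ω, |Z₁| = 481 Ω
Branch 2 (−jX_C): Z₂ = −j57.0 Ω
Parallel: Z = Z₁Z₂/(Z₁+Z₂), |Z| = 57.5 Ω, ∠Z = -83.2°
I = V/|Z| = 131/57.5 = 2.28 A

2.28 A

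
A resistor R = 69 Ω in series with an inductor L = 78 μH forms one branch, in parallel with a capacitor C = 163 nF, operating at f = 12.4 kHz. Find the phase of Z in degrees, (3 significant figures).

ω = 2πf = 77910 rad/s
X_L = ωL = 6.08 Ω
X_C = 1/(ωC) = 78.7 Ω
Branch 1 (R+jX_L): Z₁ = 69.0 + j6.08 Ω, |Z₁| = 69.3 Ω
Branch 2 (−jX_C): Z₂ = −j78.7 Ω
Parallel: Z = Z₁Z₂/(Z₁+Z₂), |Z| = 54.4 Ω, ∠Z = -38.5°

-38.5°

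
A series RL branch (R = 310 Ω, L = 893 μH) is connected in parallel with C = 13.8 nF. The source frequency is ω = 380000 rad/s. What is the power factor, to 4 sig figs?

X_L = ωL = 339.3 Ω
X_C = 1/(ωC) = 190.7 Ω
Branch 1 (R+jX_L): Z₁ = 310.0 + j339.3 Ω, |Z₁| = 459.6 Ω
Branch 2 (−jX_C): Z₂ = −j190.7 Ω
Parallel: Z = Z₁Z₂/(Z₁+Z₂), |Z| = 254.9 Ω, ∠Z = -68.03°
cos φ = cos(-68.03°) = 0.3741

0.3741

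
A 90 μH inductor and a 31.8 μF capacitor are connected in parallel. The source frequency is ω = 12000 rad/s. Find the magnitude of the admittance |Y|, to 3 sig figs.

X_L = ωL = 1.08 Ω
X_C = 1/(ωC) = 2.62 Ω
Parallel: admittances add. Y = 1/(jωL) + jωC
Y = (0 − j0.544) S
|Y| = 0.544 S → |Z| = 1/|Y| = 1.84 Ω, ∠Z = −∠Y = 90.0°

544 mS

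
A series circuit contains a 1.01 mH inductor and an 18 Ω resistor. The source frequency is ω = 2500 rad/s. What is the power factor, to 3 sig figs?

X_L = ωL = 2.52 Ω
Z = 18.0 + j2.52 Ω
|Z| = √(18.0² + 2.52²) = 18.2 Ω
∠Z = arctan(2.52/18.0) = 7.99°
cos φ = cos(7.99°) = 0.990

0.990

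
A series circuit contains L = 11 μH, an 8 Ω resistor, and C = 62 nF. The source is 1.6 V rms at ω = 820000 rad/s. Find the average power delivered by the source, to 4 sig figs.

X_L = ωL = 9.020 Ω
X_C = 1/(ωC) = 19.67 Ω
Net reactance X = X_L − X_C = -10.65 Ω
Z = 8.000 − j10.65 Ω
|Z| = √(8.000² + 10.65²) = 13.32 Ω
∠Z = arctan(-10.65/8.000) = -53.09°
I = V/|Z| = 120.1 mA
P = VI cos φ = 1.6 × 0.1201 × cos(-53.09°) = 115.4 mW

115.4 mW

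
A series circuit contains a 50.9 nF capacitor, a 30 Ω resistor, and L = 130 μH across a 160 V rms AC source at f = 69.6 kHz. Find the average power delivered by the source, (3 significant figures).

737 W

ω = 2πf = 437300 rad/s
X_L = ωL = 56.9 Ω
X_C = 1/(ωC) = 44.9 Ω
Net reactance X = X_L − X_C = 11.9 Ω
Z = 30.0 + j11.9 Ω
|Z| = √(30.0² + 11.9²) = 32.3 Ω
∠Z = arctan(11.9/30.0) = 21.7°
I = V/|Z| = 4.96 A
P = VI cos φ = 160 × 4.96 × cos(21.7°) = 737 W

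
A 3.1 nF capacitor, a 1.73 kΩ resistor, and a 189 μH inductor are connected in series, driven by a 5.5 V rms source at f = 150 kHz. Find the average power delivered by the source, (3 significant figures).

ω = 2πf = 942500 rad/s
X_L = ωL = 178 Ω
X_C = 1/(ωC) = 342 Ω
Net reactance X = X_L − X_C = -164 Ω
Z = 1730 − j164 Ω
|Z| = √(1730² + 164²) = 1740 Ω
∠Z = arctan(-164/1730) = -5.42°
I = V/|Z| = 3.16 mA
P = VI cos φ = 5.5 × 0.00316 × cos(-5.42°) = 17.3 mW

17.3 mW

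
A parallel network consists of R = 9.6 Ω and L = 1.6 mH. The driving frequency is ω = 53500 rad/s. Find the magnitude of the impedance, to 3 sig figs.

X_L = ωL = 85.6 Ω
Parallel: admittances add. Y = 1/R + 1/(jωL)
Y = (0.104 − j0.0117) S
|Y| = 0.105 S → |Z| = 1/|Y| = 9.54 Ω, ∠Z = −∠Y = 6.40°

9.54 Ω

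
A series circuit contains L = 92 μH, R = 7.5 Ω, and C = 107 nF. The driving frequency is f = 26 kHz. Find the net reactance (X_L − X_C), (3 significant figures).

-42.2 Ω

ω = 2πf = 163400 rad/s
X_L = ωL = 15.0 Ω
X_C = 1/(ωC) = 57.2 Ω
X = 15.0 − 57.2 = -42.2 Ω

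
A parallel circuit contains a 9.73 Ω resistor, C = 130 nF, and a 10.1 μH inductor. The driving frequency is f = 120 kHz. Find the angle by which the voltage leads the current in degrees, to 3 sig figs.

ω = 2πf = 754000 rad/s
X_L = ωL = 7.62 Ω
X_C = 1/(ωC) = 10.2 Ω
Parallel: admittances add. Y = 1/R + 1/(jωL) + jωC
Y = (0.103 − j0.0333) S
|Y| = 0.108 S → |Z| = 1/|Y| = 9.26 Ω, ∠Z = −∠Y = 18.0°

18.0°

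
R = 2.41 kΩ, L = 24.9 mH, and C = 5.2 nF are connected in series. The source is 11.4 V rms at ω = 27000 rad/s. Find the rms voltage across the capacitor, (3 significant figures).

11.8 V

X_L = ωL = 672 Ω
X_C = 1/(ωC) = 7120 Ω
Net reactance X = X_L − X_C = -6450 Ω
Z = 2410 − j6450 Ω
|Z| = √(2410² + 6450²) = 6890 Ω
I = V/|Z| = 1.66 mA
V_C = I·|Z_C| = 0.00166 × 7120 = 11.8 V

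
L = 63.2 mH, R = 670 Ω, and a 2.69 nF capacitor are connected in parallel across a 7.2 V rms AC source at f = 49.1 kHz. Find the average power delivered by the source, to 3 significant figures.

ω = 2πf = 308500 rad/s
X_L = ωL = 19500 Ω
X_C = 1/(ωC) = 1200 Ω
Parallel: admittances add. Y = 1/R + 1/(jωL) + jωC
Y = (0.00149 + j0.000779) S
|Y| = 0.00168 S → |Z| = 1/|Y| = 594 Ω, ∠Z = −∠Y = -27.5°
I = V/|Z| = 12.1 mA
P = VI cos φ = 7.2 × 0.0121 × cos(-27.5°) = 77.4 mW

77.4 mW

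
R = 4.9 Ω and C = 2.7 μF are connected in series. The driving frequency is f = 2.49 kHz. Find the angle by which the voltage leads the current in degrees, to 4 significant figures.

ω = 2πf = 15650 rad/s
X_C = 1/(ωC) = 23.67 Ω
Z = 4.900 − j23.67 Ω
|Z| = √(4.900² + 23.67²) = 24.17 Ω
∠Z = arctan(-23.67/4.900) = -78.31°

-78.31°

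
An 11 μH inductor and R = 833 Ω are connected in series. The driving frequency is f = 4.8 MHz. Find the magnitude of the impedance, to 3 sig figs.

ω = 2πf = 3.016e+07 rad/s
X_L = ωL = 332 Ω
Z = 833 + j332 Ω
|Z| = √(833² + 332²) = 897 Ω

897 Ω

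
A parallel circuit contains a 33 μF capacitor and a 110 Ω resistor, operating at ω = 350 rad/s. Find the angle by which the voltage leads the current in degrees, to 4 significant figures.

X_C = 1/(ωC) = 86.58 Ω
Parallel: admittances add. Y = 1/R + jωC
Y = (0.009091 + j0.01155) S
|Y| = 0.01470 S → |Z| = 1/|Y| = 68.03 Ω, ∠Z = −∠Y = -51.79°

-51.79°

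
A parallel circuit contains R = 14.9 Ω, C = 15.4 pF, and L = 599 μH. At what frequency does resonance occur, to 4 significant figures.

ω₀ = 1/√(LC) = 1/√(0.000599 × 1.54e-11) = 1.041e+07 rad/s
f₀ = ω₀/(2π) = 1.657 MHz

1.657 MHz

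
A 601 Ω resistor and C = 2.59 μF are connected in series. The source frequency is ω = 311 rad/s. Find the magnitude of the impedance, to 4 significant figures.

X_C = 1/(ωC) = 1241 Ω
Z = 601.0 − j1241 Ω
|Z| = √(601.0² + 1241²) = 1379 Ω

1379 Ω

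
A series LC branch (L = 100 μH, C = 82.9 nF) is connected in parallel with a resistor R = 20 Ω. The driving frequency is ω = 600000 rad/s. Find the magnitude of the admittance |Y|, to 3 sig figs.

55.9 mS

X_L = ωL = 60.0 Ω
X_C = 1/(ωC) = 20.1 Ω
Branch 1: Z₁ = R = 20.0 Ω
Branch 2 (series LC): Z₂ = j(X_L − X_C) = j39.9 Ω
Parallel: Z = Z₁Z₂/(Z₁+Z₂), |Z| = 17.9 Ω, ∠Z = 26.6°
|Y| = 1/|Z| = 55.9 mS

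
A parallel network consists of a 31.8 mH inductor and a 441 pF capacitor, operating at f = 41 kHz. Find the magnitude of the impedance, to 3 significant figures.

ω = 2πf = 257600 rad/s
X_L = ωL = 8190 Ω
X_C = 1/(ωC) = 8800 Ω
Parallel: admittances add. Y = 1/(jωL) + jωC
Y = (0 − j8.46e-06) S
|Y| = 8.46e-06 S → |Z| = 1/|Y| = 118000 Ω, ∠Z = −∠Y = 90.0°

118000 Ω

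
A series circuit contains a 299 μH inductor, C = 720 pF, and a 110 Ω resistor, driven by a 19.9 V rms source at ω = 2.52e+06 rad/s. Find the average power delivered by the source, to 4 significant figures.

821.3 mW

X_L = ωL = 753.5 Ω
X_C = 1/(ωC) = 551.1 Ω
Net reactance X = X_L − X_C = 202.3 Ω
Z = 110.0 + j202.3 Ω
|Z| = √(110.0² + 202.3²) = 230.3 Ω
∠Z = arctan(202.3/110.0) = 61.47°
I = V/|Z| = 86.41 mA
P = VI cos φ = 19.9 × 0.08641 × cos(61.47°) = 821.3 mW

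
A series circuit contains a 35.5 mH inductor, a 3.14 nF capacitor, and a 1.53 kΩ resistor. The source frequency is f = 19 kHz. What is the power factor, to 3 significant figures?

0.698

ω = 2πf = 119400 rad/s
X_L = ωL = 4240 Ω
X_C = 1/(ωC) = 2670 Ω
Net reactance X = X_L − X_C = 1570 Ω
Z = 1530 + j1570 Ω
|Z| = √(1530² + 1570²) = 2190 Ω
∠Z = arctan(1570/1530) = 45.7°
cos φ = cos(45.7°) = 0.698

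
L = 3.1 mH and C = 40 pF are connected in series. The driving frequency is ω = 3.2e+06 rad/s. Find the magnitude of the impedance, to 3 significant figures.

X_L = ωL = 9920 Ω
X_C = 1/(ωC) = 7810 Ω
Net reactance X = X_L − X_C = 2110 Ω
Z = j2110 Ω
|Z| = √(0² + 2110²) = 2110 Ω

2110 Ω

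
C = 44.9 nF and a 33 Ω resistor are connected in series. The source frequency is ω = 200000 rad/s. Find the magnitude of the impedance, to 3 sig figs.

X_C = 1/(ωC) = 111 Ω
Z = 33.0 − j111 Ω
|Z| = √(33.0² + 111²) = 116 Ω

116 Ω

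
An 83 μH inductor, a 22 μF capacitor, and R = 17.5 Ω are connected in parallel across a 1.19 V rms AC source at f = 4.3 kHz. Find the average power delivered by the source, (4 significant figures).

ω = 2πf = 27020 rad/s
X_L = ωL = 2.242 Ω
X_C = 1/(ωC) = 1.682 Ω
Parallel: admittances add. Y = 1/R + 1/(jωL) + jωC
Y = (0.05714 + j0.1485) S
|Y| = 0.1591 S → |Z| = 1/|Y| = 6.287 Ω, ∠Z = −∠Y = -68.95°
I = V/|Z| = 189.3 mA
P = VI cos φ = 1.19 × 0.1893 × cos(-68.95°) = 80.92 mW

80.92 mW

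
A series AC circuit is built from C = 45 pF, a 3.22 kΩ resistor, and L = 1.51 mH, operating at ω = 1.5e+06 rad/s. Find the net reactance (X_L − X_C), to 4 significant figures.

-12550 Ω

X_L = ωL = 2265 Ω
X_C = 1/(ωC) = 14810 Ω
X = 2265 − 14810 = -12550 Ω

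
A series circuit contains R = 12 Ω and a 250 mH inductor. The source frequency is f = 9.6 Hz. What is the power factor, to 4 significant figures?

ω = 2πf = 60.32 rad/s
X_L = ωL = 15.08 Ω
Z = 12.00 + j15.08 Ω
|Z| = √(12.00² + 15.08²) = 19.27 Ω
∠Z = arctan(15.08/12.00) = 51.49°
cos φ = cos(51.49°) = 0.6227

0.6227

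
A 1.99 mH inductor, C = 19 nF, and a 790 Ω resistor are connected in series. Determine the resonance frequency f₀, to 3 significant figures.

25.9 kHz

ω₀ = 1/√(LC) = 1/√(0.00199 × 1.9e-08) = 162600 rad/s
f₀ = ω₀/(2π) = 25.9 kHz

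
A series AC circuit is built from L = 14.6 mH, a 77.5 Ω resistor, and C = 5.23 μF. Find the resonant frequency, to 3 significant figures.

ω₀ = 1/√(LC) = 1/√(0.0146 × 5.23e-06) = 3619 rad/s
f₀ = ω₀/(2π) = 576 Hz

576 Hz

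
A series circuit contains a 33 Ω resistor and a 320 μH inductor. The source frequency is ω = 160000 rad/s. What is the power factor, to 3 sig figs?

0.542

X_L = ωL = 51.2 Ω
Z = 33.0 + j51.2 Ω
|Z| = √(33.0² + 51.2²) = 60.9 Ω
∠Z = arctan(51.2/33.0) = 57.2°
cos φ = cos(57.2°) = 0.542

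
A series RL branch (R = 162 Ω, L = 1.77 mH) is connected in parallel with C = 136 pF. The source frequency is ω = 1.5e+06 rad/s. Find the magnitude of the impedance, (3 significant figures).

5790 Ω

X_L = ωL = 2660 Ω
X_C = 1/(ωC) = 4900 Ω
Branch 1 (R+jX_L): Z₁ = 162 + j2660 Ω, |Z₁| = 2660 Ω
Branch 2 (−jX_C): Z₂ = −j4900 Ω
Parallel: Z = Z₁Z₂/(Z₁+Z₂), |Z| = 5790 Ω, ∠Z = 82.4°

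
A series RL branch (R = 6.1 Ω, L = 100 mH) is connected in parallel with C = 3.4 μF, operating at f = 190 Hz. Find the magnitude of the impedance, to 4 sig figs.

231.6 Ω

ω = 2πf = 1194 rad/s
X_L = ωL = 119.4 Ω
X_C = 1/(ωC) = 246.4 Ω
Branch 1 (R+jX_L): Z₁ = 6.100 + j119.4 Ω, |Z₁| = 119.5 Ω
Branch 2 (−jX_C): Z₂ = −j246.4 Ω
Parallel: Z = Z₁Z₂/(Z₁+Z₂), |Z| = 231.6 Ω, ∠Z = 84.32°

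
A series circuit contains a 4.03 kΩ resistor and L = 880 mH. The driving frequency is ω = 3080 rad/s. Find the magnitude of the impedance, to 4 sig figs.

X_L = ωL = 2710 Ω
Z = 4030 + j2710 Ω
|Z| = √(4030² + 2710²) = 4857 Ω

4857 Ω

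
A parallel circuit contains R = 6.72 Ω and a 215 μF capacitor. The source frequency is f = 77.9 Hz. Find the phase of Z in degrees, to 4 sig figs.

ω = 2πf = 489.5 rad/s
X_C = 1/(ωC) = 9.503 Ω
Parallel: admittances add. Y = 1/R + jωC
Y = (0.1488 + j0.1052) S
|Y| = 0.1823 S → |Z| = 1/|Y| = 5.487 Ω, ∠Z = −∠Y = -35.27°

-35.27°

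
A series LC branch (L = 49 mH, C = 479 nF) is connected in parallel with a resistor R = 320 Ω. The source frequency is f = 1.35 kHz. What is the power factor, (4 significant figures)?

ω = 2πf = 8482 rad/s
X_L = ωL = 415.6 Ω
X_C = 1/(ωC) = 246.1 Ω
Branch 1: Z₁ = R = 320.0 Ω
Branch 2 (series LC): Z₂ = j(X_L − X_C) = j169.5 Ω
Parallel: Z = Z₁Z₂/(Z₁+Z₂), |Z| = 149.8 Ω, ∠Z = 62.09°
cos φ = cos(62.09°) = 0.4681

0.4681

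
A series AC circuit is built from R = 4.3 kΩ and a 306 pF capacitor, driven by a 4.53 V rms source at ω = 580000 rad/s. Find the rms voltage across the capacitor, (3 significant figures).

X_C = 1/(ωC) = 5630 Ω
Z = 4300 − j5630 Ω
|Z| = √(4300² + 5630²) = 7090 Ω
I = V/|Z| = 639 μA
V_C = I·|Z_C| = 0.000639 × 5630 = 3.60 V

3.60 V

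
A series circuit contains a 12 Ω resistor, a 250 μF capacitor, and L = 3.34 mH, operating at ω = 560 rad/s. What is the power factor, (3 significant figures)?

0.916

X_L = ωL = 1.87 Ω
X_C = 1/(ωC) = 7.14 Ω
Net reactance X = X_L − X_C = -5.27 Ω
Z = 12.0 − j5.27 Ω
|Z| = √(12.0² + 5.27²) = 13.1 Ω
∠Z = arctan(-5.27/12.0) = -23.7°
cos φ = cos(-23.7°) = 0.916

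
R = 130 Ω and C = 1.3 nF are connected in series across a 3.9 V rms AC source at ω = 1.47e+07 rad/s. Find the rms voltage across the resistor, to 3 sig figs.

3.62 V

X_C = 1/(ωC) = 52.3 Ω
Z = 130 − j52.3 Ω
|Z| = √(130² + 52.3²) = 140 Ω
I = V/|Z| = 27.8 mA
V_R = I·|Z_R| = 0.0278 × 130 = 3.62 V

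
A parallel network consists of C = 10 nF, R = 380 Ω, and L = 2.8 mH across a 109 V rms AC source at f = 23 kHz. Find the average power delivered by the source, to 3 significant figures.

ω = 2πf = 144500 rad/s
X_L = ωL = 405 Ω
X_C = 1/(ωC) = 692 Ω
Parallel: admittances add. Y = 1/R + 1/(jωL) + jωC
Y = (0.00263 − j0.00103) S
|Y| = 0.00282 S → |Z| = 1/|Y| = 354 Ω, ∠Z = −∠Y = 21.3°
I = V/|Z| = 308 mA
P = VI cos φ = 109 × 0.308 × cos(21.3°) = 31.3 W

31.3 W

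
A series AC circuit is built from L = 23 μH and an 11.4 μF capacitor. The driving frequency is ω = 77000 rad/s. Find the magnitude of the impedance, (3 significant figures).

X_L = ωL = 1.77 Ω
X_C = 1/(ωC) = 1.14 Ω
Net reactance X = X_L − X_C = 0.632 Ω
Z = j0.632 Ω
|Z| = √(0² + 0.632²) = 0.632 Ω

0.632 Ω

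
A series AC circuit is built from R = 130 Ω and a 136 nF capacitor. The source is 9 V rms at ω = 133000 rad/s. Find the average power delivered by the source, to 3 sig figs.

528 mW

X_C = 1/(ωC) = 55.3 Ω
Z = 130 − j55.3 Ω
|Z| = √(130² + 55.3²) = 141 Ω
∠Z = arctan(-55.3/130) = -23.0°
I = V/|Z| = 63.7 mA
P = VI cos φ = 9 × 0.0637 × cos(-23.0°) = 528 mW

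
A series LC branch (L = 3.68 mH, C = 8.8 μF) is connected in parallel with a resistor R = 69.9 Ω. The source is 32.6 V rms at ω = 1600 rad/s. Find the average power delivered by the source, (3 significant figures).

X_L = ωL = 5.89 Ω
X_C = 1/(ωC) = 71.0 Ω
Branch 1: Z₁ = R = 69.9 Ω
Branch 2 (series LC): Z₂ = j(X_L − X_C) = −j65.1 Ω
Parallel: Z = Z₁Z₂/(Z₁+Z₂), |Z| = 47.7 Ω, ∠Z = -47.0°
I = V/|Z| = 684 mA
P = VI cos φ = 32.6 × 0.684 × cos(-47.0°) = 15.2 W

15.2 W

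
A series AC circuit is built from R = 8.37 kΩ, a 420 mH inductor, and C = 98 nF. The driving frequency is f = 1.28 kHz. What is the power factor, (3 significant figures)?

ω = 2πf = 8042 rad/s
X_L = ωL = 3380 Ω
X_C = 1/(ωC) = 1270 Ω
Net reactance X = X_L − X_C = 2110 Ω
Z = 8370 + j2110 Ω
|Z| = √(8370² + 2110²) = 8630 Ω
∠Z = arctan(2110/8370) = 14.1°
cos φ = cos(14.1°) = 0.970

0.970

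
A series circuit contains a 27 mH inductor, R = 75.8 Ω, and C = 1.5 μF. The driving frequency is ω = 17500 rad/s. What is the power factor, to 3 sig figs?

0.172

X_L = ωL = 472 Ω
X_C = 1/(ωC) = 38.1 Ω
Net reactance X = X_L − X_C = 434 Ω
Z = 75.8 + j434 Ω
|Z| = √(75.8² + 434²) = 441 Ω
∠Z = arctan(434/75.8) = 80.1°
cos φ = cos(80.1°) = 0.172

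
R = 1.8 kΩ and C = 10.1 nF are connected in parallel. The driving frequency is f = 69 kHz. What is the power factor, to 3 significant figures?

ω = 2πf = 433500 rad/s
X_C = 1/(ωC) = 228 Ω
Parallel: admittances add. Y = 1/R + jωC
Y = (0.000556 + j0.00438) S
|Y| = 0.00441 S → |Z| = 1/|Y| = 227 Ω, ∠Z = −∠Y = -82.8°
cos φ = cos(-82.8°) = 0.126

0.126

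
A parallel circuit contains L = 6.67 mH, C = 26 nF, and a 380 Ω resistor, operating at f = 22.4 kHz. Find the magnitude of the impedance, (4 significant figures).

ω = 2πf = 140700 rad/s
X_L = ωL = 938.8 Ω
X_C = 1/(ωC) = 273.3 Ω
Parallel: admittances add. Y = 1/R + 1/(jωL) + jωC
Y = (0.002632 + j0.002594) S
|Y| = 0.003695 S → |Z| = 1/|Y| = 270.6 Ω, ∠Z = −∠Y = -44.59°

270.6 Ω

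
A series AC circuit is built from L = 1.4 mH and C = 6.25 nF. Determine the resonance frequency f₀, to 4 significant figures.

ω₀ = 1/√(LC) = 1/√(0.0014 × 6.25e-09) = 338100 rad/s
f₀ = ω₀/(2π) = 53.80 kHz

53.80 kHz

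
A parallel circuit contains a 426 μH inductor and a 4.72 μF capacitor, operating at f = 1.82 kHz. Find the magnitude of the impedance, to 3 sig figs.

ω = 2πf = 11440 rad/s
X_L = ωL = 4.87 Ω
X_C = 1/(ωC) = 18.5 Ω
Parallel: admittances add. Y = 1/(jωL) + jωC
Y = (0 − j0.151) S
|Y| = 0.151 S → |Z| = 1/|Y| = 6.61 Ω, ∠Z = −∠Y = 90.0°

6.61 Ω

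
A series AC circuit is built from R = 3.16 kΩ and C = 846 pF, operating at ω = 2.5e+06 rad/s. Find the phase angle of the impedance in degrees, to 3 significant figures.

-8.51°

X_C = 1/(ωC) = 473 Ω
Z = 3160 − j473 Ω
|Z| = √(3160² + 473²) = 3200 Ω
∠Z = arctan(-473/3160) = -8.51°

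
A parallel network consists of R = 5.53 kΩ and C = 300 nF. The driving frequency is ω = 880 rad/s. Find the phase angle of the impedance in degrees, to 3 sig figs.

-55.6°

X_C = 1/(ωC) = 3790 Ω
Parallel: admittances add. Y = 1/R + jωC
Y = (0.000181 + j0.000264) S
|Y| = 0.000320 S → |Z| = 1/|Y| = 3130 Ω, ∠Z = −∠Y = -55.6°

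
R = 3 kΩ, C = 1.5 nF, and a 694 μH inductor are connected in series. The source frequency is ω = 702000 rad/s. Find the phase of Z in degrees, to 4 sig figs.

X_L = ωL = 487.2 Ω
X_C = 1/(ωC) = 949.7 Ω
Net reactance X = X_L − X_C = -462.5 Ω
Z = 3000 − j462.5 Ω
|Z| = √(3000² + 462.5²) = 3035 Ω
∠Z = arctan(-462.5/3000) = -8.764°

-8.764°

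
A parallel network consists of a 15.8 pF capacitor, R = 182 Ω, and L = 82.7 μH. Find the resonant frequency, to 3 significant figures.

ω₀ = 1/√(LC) = 1/√(8.27e-05 × 1.58e-11) = 2.766e+07 rad/s
f₀ = ω₀/(2π) = 4.40 MHz

4.40 MHz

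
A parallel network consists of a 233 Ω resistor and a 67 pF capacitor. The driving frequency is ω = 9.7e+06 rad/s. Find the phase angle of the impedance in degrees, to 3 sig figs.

-8.61°

X_C = 1/(ωC) = 1540 Ω
Parallel: admittances add. Y = 1/R + jωC
Y = (0.00429 + j0.000650) S
|Y| = 0.00434 S → |Z| = 1/|Y| = 230 Ω, ∠Z = −∠Y = -8.61°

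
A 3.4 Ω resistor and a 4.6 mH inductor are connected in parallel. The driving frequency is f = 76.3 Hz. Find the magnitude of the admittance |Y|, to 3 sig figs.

ω = 2πf = 479.4 rad/s
X_L = ωL = 2.21 Ω
Parallel: admittances add. Y = 1/R + 1/(jωL)
Y = (0.294 − j0.453) S
|Y| = 0.540 S → |Z| = 1/|Y| = 1.85 Ω, ∠Z = −∠Y = 57.0°

540 mS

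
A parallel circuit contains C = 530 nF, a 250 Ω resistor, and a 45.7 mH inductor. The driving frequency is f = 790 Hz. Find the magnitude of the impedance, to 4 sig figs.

ω = 2πf = 4964 rad/s
X_L = ωL = 226.8 Ω
X_C = 1/(ωC) = 380.1 Ω
Parallel: admittances add. Y = 1/R + 1/(jωL) + jωC
Y = (0.004000 − j0.001778) S
|Y| = 0.004377 S → |Z| = 1/|Y| = 228.5 Ω, ∠Z = −∠Y = 23.96°

228.5 Ω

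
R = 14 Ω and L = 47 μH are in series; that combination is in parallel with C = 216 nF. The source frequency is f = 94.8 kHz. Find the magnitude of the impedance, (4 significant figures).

9.891 Ω

ω = 2πf = 595600 rad/s
X_L = ωL = 28.00 Ω
X_C = 1/(ωC) = 7.772 Ω
Branch 1 (R+jX_L): Z₁ = 14.00 + j28.00 Ω, |Z₁| = 31.30 Ω
Branch 2 (−jX_C): Z₂ = −j7.772 Ω
Parallel: Z = Z₁Z₂/(Z₁+Z₂), |Z| = 9.891 Ω, ∠Z = -81.87°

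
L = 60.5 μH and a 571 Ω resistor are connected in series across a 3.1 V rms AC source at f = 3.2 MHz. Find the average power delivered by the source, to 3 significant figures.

ω = 2πf = 2.011e+07 rad/s
X_L = ωL = 1220 Ω
Z = 571 + j1220 Ω
|Z| = √(571² + 1220²) = 1340 Ω
∠Z = arctan(1220/571) = 64.9°
I = V/|Z| = 2.31 mA
P = VI cos φ = 3.1 × 0.00231 × cos(64.9°) = 3.04 mW

3.04 mW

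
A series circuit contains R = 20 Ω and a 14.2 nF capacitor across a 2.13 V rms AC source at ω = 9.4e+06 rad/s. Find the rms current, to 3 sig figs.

99.7 mA

X_C = 1/(ωC) = 7.49 Ω
Z = 20.0 − j7.49 Ω
|Z| = √(20.0² + 7.49²) = 21.4 Ω
I = V/|Z| = 2.13/21.4 = 99.7 mA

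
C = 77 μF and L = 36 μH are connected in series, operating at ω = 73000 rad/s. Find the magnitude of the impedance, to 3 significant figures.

X_L = ωL = 2.63 Ω
X_C = 1/(ωC) = 0.178 Ω
Net reactance X = X_L − X_C = 2.45 Ω
Z = j2.45 Ω
|Z| = √(0² + 2.45²) = 2.45 Ω

2.45 Ω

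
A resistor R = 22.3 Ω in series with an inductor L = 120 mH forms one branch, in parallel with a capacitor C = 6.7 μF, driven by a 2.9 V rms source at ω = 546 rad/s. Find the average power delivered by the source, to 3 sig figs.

X_L = ωL = 65.5 Ω
X_C = 1/(ωC) = 273 Ω
Branch 1 (R+jX_L): Z₁ = 22.3 + j65.5 Ω, |Z₁| = 69.2 Ω
Branch 2 (−jX_C): Z₂ = −j273 Ω
Parallel: Z = Z₁Z₂/(Z₁+Z₂), |Z| = 90.5 Ω, ∠Z = 65.1°
I = V/|Z| = 32.0 mA
P = VI cos φ = 2.9 × 0.0320 × cos(65.1°) = 39.2 mW

39.2 mW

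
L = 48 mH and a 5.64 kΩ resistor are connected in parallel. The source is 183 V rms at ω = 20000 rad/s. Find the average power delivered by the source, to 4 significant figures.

X_L = ωL = 960.0 Ω
Parallel: admittances add. Y = 1/R + 1/(jωL)
Y = (0.0001773 − j0.001042) S
|Y| = 0.001057 S → |Z| = 1/|Y| = 946.4 Ω, ∠Z = −∠Y = 80.34°
I = V/|Z| = 193.4 mA
P = VI cos φ = 183 × 0.1934 × cos(80.34°) = 5.938 W

5.938 W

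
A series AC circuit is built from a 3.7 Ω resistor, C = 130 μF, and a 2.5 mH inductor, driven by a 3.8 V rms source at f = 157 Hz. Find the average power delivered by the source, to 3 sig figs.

ω = 2πf = 986.5 rad/s
X_L = ωL = 2.47 Ω
X_C = 1/(ωC) = 7.80 Ω
Net reactance X = X_L − X_C = -5.33 Ω
Z = 3.70 − j5.33 Ω
|Z| = √(3.70² + 5.33²) = 6.49 Ω
∠Z = arctan(-5.33/3.70) = -55.2°
I = V/|Z| = 586 mA
P = VI cos φ = 3.8 × 0.586 × cos(-55.2°) = 1.27 W

1.27 W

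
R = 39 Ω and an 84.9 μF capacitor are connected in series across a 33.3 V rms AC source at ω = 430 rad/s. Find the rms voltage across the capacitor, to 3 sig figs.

19.1 V

X_C = 1/(ωC) = 27.4 Ω
Z = 39.0 − j27.4 Ω
|Z| = √(39.0² + 27.4²) = 47.7 Ω
I = V/|Z| = 699 mA
V_C = I·|Z_C| = 0.699 × 27.4 = 19.1 V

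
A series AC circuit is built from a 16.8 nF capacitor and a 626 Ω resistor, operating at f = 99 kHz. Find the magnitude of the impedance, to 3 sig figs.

633 Ω

ω = 2πf = 622000 rad/s
X_C = 1/(ωC) = 95.7 Ω
Z = 626 − j95.7 Ω
|Z| = √(626² + 95.7²) = 633 Ω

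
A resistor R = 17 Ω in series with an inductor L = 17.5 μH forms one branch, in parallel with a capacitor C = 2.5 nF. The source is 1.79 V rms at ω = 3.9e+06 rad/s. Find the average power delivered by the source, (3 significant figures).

X_L = ωL = 68.2 Ω
X_C = 1/(ωC) = 103 Ω
Branch 1 (R+jX_L): Z₁ = 17.0 + j68.2 Ω, |Z₁| = 70.3 Ω
Branch 2 (−jX_C): Z₂ = −j103 Ω
Parallel: Z = Z₁Z₂/(Z₁+Z₂), |Z| = 188 Ω, ∠Z = 49.7°
I = V/|Z| = 9.50 mA
P = VI cos φ = 1.79 × 0.00950 × cos(49.7°) = 11.0 mW

11.0 mW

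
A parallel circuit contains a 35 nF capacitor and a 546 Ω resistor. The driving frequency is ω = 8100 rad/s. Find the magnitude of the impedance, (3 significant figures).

540 Ω

X_C = 1/(ωC) = 3530 Ω
Parallel: admittances add. Y = 1/R + jωC
Y = (0.00183 + j0.000284) S
|Y| = 0.00185 S → |Z| = 1/|Y| = 540 Ω, ∠Z = −∠Y = -8.80°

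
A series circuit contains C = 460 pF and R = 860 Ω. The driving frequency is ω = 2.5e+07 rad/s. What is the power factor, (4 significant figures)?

X_C = 1/(ωC) = 86.96 Ω
Z = 860.0 − j86.96 Ω
|Z| = √(860.0² + 86.96²) = 864.4 Ω
∠Z = arctan(-86.96/860.0) = -5.774°
cos φ = cos(-5.774°) = 0.9949

0.9949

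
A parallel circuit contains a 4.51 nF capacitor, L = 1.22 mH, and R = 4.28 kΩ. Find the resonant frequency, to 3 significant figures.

ω₀ = 1/√(LC) = 1/√(0.00122 × 4.51e-09) = 426300 rad/s
f₀ = ω₀/(2π) = 67.9 kHz

67.9 kHz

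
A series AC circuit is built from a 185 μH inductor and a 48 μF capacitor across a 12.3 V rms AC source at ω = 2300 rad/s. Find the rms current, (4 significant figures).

X_L = ωL = 0.4255 Ω
X_C = 1/(ωC) = 9.058 Ω
Net reactance X = X_L − X_C = -8.632 Ω
Z = − j8.632 Ω
|Z| = √(0² + 8.632²) = 8.632 Ω
I = V/|Z| = 12.3/8.632 = 1.425 A

1.425 A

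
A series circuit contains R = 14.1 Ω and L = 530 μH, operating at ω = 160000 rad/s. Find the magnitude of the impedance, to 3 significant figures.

86.0 Ω

X_L = ωL = 84.8 Ω
Z = 14.1 + j84.8 Ω
|Z| = √(14.1² + 84.8²) = 86.0 Ω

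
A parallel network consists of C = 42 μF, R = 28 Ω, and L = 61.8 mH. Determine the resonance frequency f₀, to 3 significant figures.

ω₀ = 1/√(LC) = 1/√(0.0618 × 4.2e-05) = 620.7 rad/s
f₀ = ω₀/(2π) = 98.8 Hz

98.8 Hz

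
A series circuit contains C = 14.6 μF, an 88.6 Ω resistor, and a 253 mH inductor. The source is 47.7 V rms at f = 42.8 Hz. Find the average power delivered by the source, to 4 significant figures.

4.722 W

ω = 2πf = 268.9 rad/s
X_L = ωL = 68.04 Ω
X_C = 1/(ωC) = 254.7 Ω
Net reactance X = X_L − X_C = -186.7 Ω
Z = 88.60 − j186.7 Ω
|Z| = √(88.60² + 186.7²) = 206.6 Ω
∠Z = arctan(-186.7/88.60) = -64.61°
I = V/|Z| = 230.9 mA
P = VI cos φ = 47.7 × 0.2309 × cos(-64.61°) = 4.722 W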